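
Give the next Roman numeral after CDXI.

CDXI = 411; next is 412

CDXII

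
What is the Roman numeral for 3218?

Convert 3218 to Roman numerals:
  3218 contains 3×1000 (MMM)
  218 contains 2×100 (CC)
  18 contains 1×10 (X)
  8 contains 1×5 (V)
  3 contains 3×1 (III)

MMMCCXVIII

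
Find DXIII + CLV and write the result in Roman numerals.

DXIII = 513
CLV = 155
513 + 155 = 668

DCLXVIII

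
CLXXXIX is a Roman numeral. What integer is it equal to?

CLXXXIX: C=100, L=50, X=10, X=10, X=10, IX=9
100 + 50 + 10 + 10 + 10 + 9 = 189

189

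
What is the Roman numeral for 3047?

Convert 3047 to Roman numerals:
  3047 contains 3×1000 (MMM)
  47 contains 1×40 (XL)
  7 contains 1×5 (V)
  2 contains 2×1 (II)

MMMXLVII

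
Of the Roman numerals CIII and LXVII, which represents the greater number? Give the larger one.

CIII = 103
LXVII = 67
103 is larger

CIII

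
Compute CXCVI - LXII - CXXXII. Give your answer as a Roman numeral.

CXCVI = 196, LXII = 62, CXXXII = 132
196 - 62 = 134
134 - 132 = 2

II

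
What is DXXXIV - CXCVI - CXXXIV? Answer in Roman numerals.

DXXXIV = 534, CXCVI = 196, CXXXIV = 134
534 - 196 = 338
338 - 134 = 204

CCIV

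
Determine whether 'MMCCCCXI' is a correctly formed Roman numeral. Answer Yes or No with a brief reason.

'MMCCCCXI': More than 3 consecutive C's

No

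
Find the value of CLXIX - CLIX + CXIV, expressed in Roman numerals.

CLXIX = 169, CLIX = 159, CXIV = 114
169 - 159 = 10
10 + 114 = 124

CXXIV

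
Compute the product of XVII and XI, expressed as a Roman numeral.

XVII = 17
XI = 11
17 × 11 = 187

CLXXXVII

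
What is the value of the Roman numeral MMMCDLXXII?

MMMCDLXXII: M=1000, M=1000, M=1000, CD=400, L=50, X=10, X=10, I=1, I=1
1000 + 1000 + 1000 + 400 + 50 + 10 + 10 + 1 + 1 = 3472

3472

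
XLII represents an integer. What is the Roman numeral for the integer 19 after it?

XLII = 42
42 + 19 = 61

LXI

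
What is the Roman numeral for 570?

Convert 570 to Roman numerals:
  570 contains 1×500 (D)
  70 contains 1×50 (L)
  20 contains 2×10 (XX)

DLXX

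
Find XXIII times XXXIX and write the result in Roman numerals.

XXIII = 23
XXXIX = 39
23 × 39 = 897

DCCCXCVII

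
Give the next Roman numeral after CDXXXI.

CDXXXI = 431; next is 432

CDXXXII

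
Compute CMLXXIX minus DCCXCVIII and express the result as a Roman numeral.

CMLXXIX = 979
DCCXCVIII = 798
979 - 798 = 181

CLXXXI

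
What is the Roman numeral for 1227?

Convert 1227 to Roman numerals:
  1227 contains 1×1000 (M)
  227 contains 2×100 (CC)
  27 contains 2×10 (XX)
  7 contains 1×5 (V)
  2 contains 2×1 (II)

MCCXXVII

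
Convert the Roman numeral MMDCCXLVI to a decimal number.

MMDCCXLVI: M=1000, M=1000, D=500, C=100, C=100, XL=40, V=5, I=1
1000 + 1000 + 500 + 100 + 100 + 40 + 5 + 1 = 2746

2746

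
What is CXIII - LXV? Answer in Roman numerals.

CXIII = 113
LXV = 65
113 - 65 = 48

XLVIII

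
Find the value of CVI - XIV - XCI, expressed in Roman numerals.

CVI = 106, XIV = 14, XCI = 91
106 - 14 = 92
92 - 91 = 1

I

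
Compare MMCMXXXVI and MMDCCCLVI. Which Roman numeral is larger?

MMCMXXXVI = 2936
MMDCCCLVI = 2856
2936 is larger

MMCMXXXVI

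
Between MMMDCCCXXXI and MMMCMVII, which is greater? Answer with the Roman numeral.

MMMDCCCXXXI = 3831
MMMCMVII = 3907
3907 is larger

MMMCMVII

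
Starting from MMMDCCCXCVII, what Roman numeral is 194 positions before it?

MMMDCCCXCVII = 3897
3897 - 194 = 3703

MMMDCCIII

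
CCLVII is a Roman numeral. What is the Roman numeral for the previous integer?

CCLVII = 257; previous is 256

CCLVI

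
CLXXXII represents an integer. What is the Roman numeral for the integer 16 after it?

CLXXXII = 182
182 + 16 = 198

CXCVIII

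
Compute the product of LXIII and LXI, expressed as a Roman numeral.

LXIII = 63
LXI = 61
63 × 61 = 3843

MMMDCCCXLIII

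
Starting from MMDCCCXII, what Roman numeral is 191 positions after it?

MMDCCCXII = 2812
2812 + 191 = 3003

MMMIII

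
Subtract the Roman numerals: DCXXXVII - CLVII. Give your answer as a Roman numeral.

DCXXXVII = 637
CLVII = 157
637 - 157 = 480

CDLXXX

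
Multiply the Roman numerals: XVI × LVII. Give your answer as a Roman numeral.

XVI = 16
LVII = 57
16 × 57 = 912

CMXII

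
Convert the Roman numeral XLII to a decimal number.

XLII: XL=40, I=1, I=1
40 + 1 + 1 = 42

42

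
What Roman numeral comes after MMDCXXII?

MMDCXXII = 2622, so the next integer is 2622 + 1 = 2623

MMDCXXIII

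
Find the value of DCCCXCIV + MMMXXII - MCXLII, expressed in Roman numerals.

DCCCXCIV = 894, MMMXXII = 3022, MCXLII = 1142
894 + 3022 = 3916
3916 - 1142 = 2774

MMDCCLXXIV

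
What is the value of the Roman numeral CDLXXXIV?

CDLXXXIV: CD=400, L=50, X=10, X=10, X=10, IV=4
400 + 50 + 10 + 10 + 10 + 4 = 484

484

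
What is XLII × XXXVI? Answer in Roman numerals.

XLII = 42
XXXVI = 36
42 × 36 = 1512

MDXII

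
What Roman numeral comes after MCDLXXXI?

MCDLXXXI = 1481, so the next integer is 1481 + 1 = 1482

MCDLXXXII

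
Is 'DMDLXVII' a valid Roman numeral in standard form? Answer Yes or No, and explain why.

'DMDLXVII': D should not appear more than once

No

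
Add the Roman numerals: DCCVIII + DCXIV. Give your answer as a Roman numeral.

DCCVIII = 708
DCXIV = 614
708 + 614 = 1322

MCCCXXII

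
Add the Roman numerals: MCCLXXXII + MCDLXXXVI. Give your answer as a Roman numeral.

MCCLXXXII = 1282
MCDLXXXVI = 1486
1282 + 1486 = 2768

MMDCCLXVIII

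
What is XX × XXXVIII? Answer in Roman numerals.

XX = 20
XXXVIII = 38
20 × 38 = 760

DCCLX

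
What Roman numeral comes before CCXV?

CCXV = 215, so the previous integer is 215 - 1 = 214

CCXIV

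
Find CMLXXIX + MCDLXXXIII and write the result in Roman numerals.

CMLXXIX = 979
MCDLXXXIII = 1483
979 + 1483 = 2462

MMCDLXII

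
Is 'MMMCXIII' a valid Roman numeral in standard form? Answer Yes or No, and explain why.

'MMMCXIII': Check the rules: uses only the symbols I, V, X, L, C, D, M; no symbol is repeated more than three times in a row; V, L and D each appear at most once; no smaller symbol precedes a larger one (values never increase from left to right). Value: M (1000) + M (1000) + M (1000) + C (100) + X (10) + I (1) + I (1) + I (1) = 3113. So it is a valid standard Roman numeral.

Yes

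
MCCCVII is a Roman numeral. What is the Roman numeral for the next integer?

MCCCVII = 1307, so the next integer is 1307 + 1 = 1308

MCCCVIII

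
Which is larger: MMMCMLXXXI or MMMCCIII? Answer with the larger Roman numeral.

MMMCMLXXXI = 3981
MMMCCIII = 3203
3981 is larger

MMMCMLXXXI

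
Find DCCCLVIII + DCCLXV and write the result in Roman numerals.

DCCCLVIII = 858
DCCLXV = 765
858 + 765 = 1623

MDCXXIII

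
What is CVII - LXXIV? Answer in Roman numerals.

CVII = 107
LXXIV = 74
107 - 74 = 33

XXXIII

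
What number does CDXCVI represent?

CDXCVI: CD=400, XC=90, V=5, I=1
400 + 90 + 5 + 1 = 496

496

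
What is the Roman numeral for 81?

Convert 81 to Roman numerals:
  81 contains 1×50 (L)
  31 contains 3×10 (XXX)
  1 contains 1×1 (I)

LXXXI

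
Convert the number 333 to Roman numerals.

Convert 333 to Roman numerals:
  333 contains 3×100 (CCC)
  33 contains 3×10 (XXX)
  3 contains 3×1 (III)

CCCXXXIII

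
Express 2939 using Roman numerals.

Convert 2939 to Roman numerals:
  2939 contains 2×1000 (MM)
  939 contains 1×900 (CM)
  39 contains 3×10 (XXX)
  9 contains 1×9 (IX)

MMCMXXXIX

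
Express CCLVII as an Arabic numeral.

CCLVII: C=100, C=100, L=50, V=5, I=1, I=1
100 + 100 + 50 + 5 + 1 + 1 = 257

257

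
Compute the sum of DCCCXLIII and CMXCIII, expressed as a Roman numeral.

DCCCXLIII = 843
CMXCIII = 993
843 + 993 = 1836

MDCCCXXXVI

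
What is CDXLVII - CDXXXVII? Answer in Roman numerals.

CDXLVII = 447
CDXXXVII = 437
447 - 437 = 10

X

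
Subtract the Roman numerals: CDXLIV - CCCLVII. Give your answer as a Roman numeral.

CDXLIV = 444
CCCLVII = 357
444 - 357 = 87

LXXXVII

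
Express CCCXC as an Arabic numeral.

CCCXC: C=100, C=100, C=100, XC=90
100 + 100 + 100 + 90 = 390

390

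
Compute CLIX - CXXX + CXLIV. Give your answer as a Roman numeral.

CLIX = 159, CXXX = 130, CXLIV = 144
159 - 130 = 29
29 + 144 = 173

CLXXIII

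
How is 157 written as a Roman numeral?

Convert 157 to Roman numerals:
  157 contains 1×100 (C)
  57 contains 1×50 (L)
  7 contains 1×5 (V)
  2 contains 2×1 (II)

CLVII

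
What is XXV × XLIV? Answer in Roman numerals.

XXV = 25
XLIV = 44
25 × 44 = 1100

MC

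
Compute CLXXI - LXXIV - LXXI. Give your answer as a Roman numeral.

CLXXI = 171, LXXIV = 74, LXXI = 71
171 - 74 = 97
97 - 71 = 26

XXVI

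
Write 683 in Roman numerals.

Convert 683 to Roman numerals:
  683 contains 1×500 (D)
  183 contains 1×100 (C)
  83 contains 1×50 (L)
  33 contains 3×10 (XXX)
  3 contains 3×1 (III)

DCLXXXIII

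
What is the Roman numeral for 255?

Convert 255 to Roman numerals:
  255 contains 2×100 (CC)
  55 contains 1×50 (L)
  5 contains 1×5 (V)

CCLV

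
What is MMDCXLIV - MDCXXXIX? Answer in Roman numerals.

MMDCXLIV = 2644
MDCXXXIX = 1639
2644 - 1639 = 1005

MV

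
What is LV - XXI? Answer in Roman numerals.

LV = 55
XXI = 21
55 - 21 = 34

XXXIV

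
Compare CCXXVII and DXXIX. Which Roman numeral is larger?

CCXXVII = 227
DXXIX = 529
529 is larger

DXXIX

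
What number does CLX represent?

CLX: C=100, L=50, X=10
100 + 50 + 10 = 160

160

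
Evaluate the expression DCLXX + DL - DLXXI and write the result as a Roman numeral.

DCLXX = 670, DL = 550, DLXXI = 571
670 + 550 = 1220
1220 - 571 = 649

DCXLIX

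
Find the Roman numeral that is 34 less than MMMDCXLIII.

MMMDCXLIII = 3643
3643 - 34 = 3609

MMMDCIX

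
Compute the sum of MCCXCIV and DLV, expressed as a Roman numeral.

MCCXCIV = 1294
DLV = 555
1294 + 555 = 1849

MDCCCXLIX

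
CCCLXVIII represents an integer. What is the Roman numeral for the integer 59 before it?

CCCLXVIII = 368
368 - 59 = 309

CCCIX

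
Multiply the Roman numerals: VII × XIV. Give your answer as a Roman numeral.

VII = 7
XIV = 14
7 × 14 = 98

XCVIII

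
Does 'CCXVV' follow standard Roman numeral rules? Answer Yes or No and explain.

'CCXVV': V should not appear more than once

No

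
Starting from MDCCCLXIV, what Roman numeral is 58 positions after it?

MDCCCLXIV = 1864
1864 + 58 = 1922

MCMXXII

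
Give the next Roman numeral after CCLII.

CCLII = 252; next is 253

CCLIII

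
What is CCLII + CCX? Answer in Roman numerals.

CCLII = 252
CCX = 210
252 + 210 = 462

CDLXII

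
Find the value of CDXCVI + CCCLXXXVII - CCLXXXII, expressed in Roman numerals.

CDXCVI = 496, CCCLXXXVII = 387, CCLXXXII = 282
496 + 387 = 883
883 - 282 = 601

DCI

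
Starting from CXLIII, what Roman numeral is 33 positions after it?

CXLIII = 143
143 + 33 = 176

CLXXVI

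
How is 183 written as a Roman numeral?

Convert 183 to Roman numerals:
  183 contains 1×100 (C)
  83 contains 1×50 (L)
  33 contains 3×10 (XXX)
  3 contains 3×1 (III)

CLXXXIII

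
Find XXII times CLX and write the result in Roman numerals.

XXII = 22
CLX = 160
22 × 160 = 3520

MMMDXX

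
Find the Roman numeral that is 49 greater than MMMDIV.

MMMDIV = 3504
3504 + 49 = 3553

MMMDLIII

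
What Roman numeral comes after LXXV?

LXXV = 75, so the next integer is 75 + 1 = 76

LXXVI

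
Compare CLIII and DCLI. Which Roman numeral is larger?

CLIII = 153
DCLI = 651
651 is larger

DCLI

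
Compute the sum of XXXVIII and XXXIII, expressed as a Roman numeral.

XXXVIII = 38
XXXIII = 33
38 + 33 = 71

LXXI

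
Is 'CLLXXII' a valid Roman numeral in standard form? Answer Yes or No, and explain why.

'CLLXXII': L should not appear more than once

No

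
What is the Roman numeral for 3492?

Convert 3492 to Roman numerals:
  3492 contains 3×1000 (MMM)
  492 contains 1×400 (CD)
  92 contains 1×90 (XC)
  2 contains 2×1 (II)

MMMCDXCII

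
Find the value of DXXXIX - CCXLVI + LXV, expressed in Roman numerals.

DXXXIX = 539, CCXLVI = 246, LXV = 65
539 - 246 = 293
293 + 65 = 358

CCCLVIII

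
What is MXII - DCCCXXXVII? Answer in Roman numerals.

MXII = 1012
DCCCXXXVII = 837
1012 - 837 = 175

CLXXV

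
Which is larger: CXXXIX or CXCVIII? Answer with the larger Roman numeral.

CXXXIX = 139
CXCVIII = 198
198 is larger

CXCVIII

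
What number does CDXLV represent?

CDXLV: CD=400, XL=40, V=5
400 + 40 + 5 = 445

445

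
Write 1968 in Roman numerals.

Convert 1968 to Roman numerals:
  1968 contains 1×1000 (M)
  968 contains 1×900 (CM)
  68 contains 1×50 (L)
  18 contains 1×10 (X)
  8 contains 1×5 (V)
  3 contains 3×1 (III)

MCMLXVIII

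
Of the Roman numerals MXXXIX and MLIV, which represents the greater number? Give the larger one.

MXXXIX = 1039
MLIV = 1054
1054 is larger

MLIV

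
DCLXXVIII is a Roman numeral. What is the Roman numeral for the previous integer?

DCLXXVIII = 678, so the previous integer is 678 - 1 = 677

DCLXXVII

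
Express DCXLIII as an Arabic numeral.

DCXLIII: D=500, C=100, XL=40, I=1, I=1, I=1
500 + 100 + 40 + 1 + 1 + 1 = 643

643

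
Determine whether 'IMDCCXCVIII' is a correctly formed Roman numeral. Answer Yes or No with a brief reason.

'IMDCCXCVIII': Invalid subtractive combination: IM

No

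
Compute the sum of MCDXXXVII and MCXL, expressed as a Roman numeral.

MCDXXXVII = 1437
MCXL = 1140
1437 + 1140 = 2577

MMDLXXVII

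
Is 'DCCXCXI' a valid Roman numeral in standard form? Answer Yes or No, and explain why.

'DCCXCXI': X cannot come right after the subtractive pair XC: once X is subtracted in XC, the next symbol must be smaller than X

No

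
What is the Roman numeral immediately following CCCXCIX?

CCCXCIX = 399; next is 400

CD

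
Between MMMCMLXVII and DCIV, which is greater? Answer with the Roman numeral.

MMMCMLXVII = 3967
DCIV = 604
3967 is larger

MMMCMLXVII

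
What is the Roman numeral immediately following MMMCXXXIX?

MMMCXXXIX = 3139, so the next integer is 3139 + 1 = 3140

MMMCXL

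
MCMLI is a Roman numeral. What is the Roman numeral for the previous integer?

MCMLI = 1951, so the previous integer is 1951 - 1 = 1950

MCML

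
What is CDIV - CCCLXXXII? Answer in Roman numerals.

CDIV = 404
CCCLXXXII = 382
404 - 382 = 22

XXII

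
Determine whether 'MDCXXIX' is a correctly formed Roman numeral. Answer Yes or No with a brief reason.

'MDCXXIX': Check the rules: uses only the symbols I, V, X, L, C, D, M; no symbol is repeated more than three times in a row; V, L and D each appear at most once; the only place a smaller symbol precedes a larger one is the allowed subtractive pair IX, the symbol right after such a pair (if any) is smaller than the pair's first symbol, and otherwise the values never increase from left to right. Value: M (1000) + D (500) + C (100) + X (10) + X (10) + IX (9) = 1629. So it is a valid standard Roman numeral.

Yes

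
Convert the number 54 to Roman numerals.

Convert 54 to Roman numerals:
  54 contains 1×50 (L)
  4 contains 1×4 (IV)

LIV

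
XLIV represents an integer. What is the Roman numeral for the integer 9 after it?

XLIV = 44
44 + 9 = 53

LIII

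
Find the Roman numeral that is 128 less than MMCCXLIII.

MMCCXLIII = 2243
2243 - 128 = 2115

MMCXV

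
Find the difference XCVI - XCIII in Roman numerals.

XCVI = 96
XCIII = 93
96 - 93 = 3

III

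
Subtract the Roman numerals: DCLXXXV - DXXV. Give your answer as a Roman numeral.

DCLXXXV = 685
DXXV = 525
685 - 525 = 160

CLX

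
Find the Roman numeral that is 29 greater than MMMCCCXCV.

MMMCCCXCV = 3395
3395 + 29 = 3424

MMMCDXXIV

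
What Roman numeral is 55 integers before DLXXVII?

DLXXVII = 577
577 - 55 = 522

DXXII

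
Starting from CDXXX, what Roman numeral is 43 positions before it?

CDXXX = 430
430 - 43 = 387

CCCLXXXVII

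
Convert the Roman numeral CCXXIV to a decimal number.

CCXXIV: C=100, C=100, X=10, X=10, IV=4
100 + 100 + 10 + 10 + 4 = 224

224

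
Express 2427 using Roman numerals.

Convert 2427 to Roman numerals:
  2427 contains 2×1000 (MM)
  427 contains 1×400 (CD)
  27 contains 2×10 (XX)
  7 contains 1×5 (V)
  2 contains 2×1 (II)

MMCDXXVII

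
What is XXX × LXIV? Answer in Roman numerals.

XXX = 30
LXIV = 64
30 × 64 = 1920

MCMXX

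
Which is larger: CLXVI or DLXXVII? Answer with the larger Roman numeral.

CLXVI = 166
DLXXVII = 577
577 is larger

DLXXVII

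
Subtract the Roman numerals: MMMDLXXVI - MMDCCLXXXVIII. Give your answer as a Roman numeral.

MMMDLXXVI = 3576
MMDCCLXXXVIII = 2788
3576 - 2788 = 788

DCCLXXXVIII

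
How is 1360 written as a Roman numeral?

Convert 1360 to Roman numerals:
  1360 contains 1×1000 (M)
  360 contains 3×100 (CCC)
  60 contains 1×50 (L)
  10 contains 1×10 (X)

MCCCLX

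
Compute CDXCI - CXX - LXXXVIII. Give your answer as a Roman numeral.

CDXCI = 491, CXX = 120, LXXXVIII = 88
491 - 120 = 371
371 - 88 = 283

CCLXXXIII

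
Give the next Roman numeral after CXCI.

CXCI = 191, so the next integer is 191 + 1 = 192

CXCII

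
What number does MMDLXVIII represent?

MMDLXVIII: M=1000, M=1000, D=500, L=50, X=10, V=5, I=1, I=1, I=1
1000 + 1000 + 500 + 50 + 10 + 5 + 1 + 1 + 1 = 2568

2568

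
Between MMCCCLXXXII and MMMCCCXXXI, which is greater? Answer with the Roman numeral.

MMCCCLXXXII = 2382
MMMCCCXXXI = 3331
3331 is larger

MMMCCCXXXI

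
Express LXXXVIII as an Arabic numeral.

LXXXVIII: L=50, X=10, X=10, X=10, V=5, I=1, I=1, I=1
50 + 10 + 10 + 10 + 5 + 1 + 1 + 1 = 88

88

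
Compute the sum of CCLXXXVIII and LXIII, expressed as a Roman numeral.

CCLXXXVIII = 288
LXIII = 63
288 + 63 = 351

CCCLI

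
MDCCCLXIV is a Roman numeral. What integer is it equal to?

MDCCCLXIV: M=1000, D=500, C=100, C=100, C=100, L=50, X=10, IV=4
1000 + 500 + 100 + 100 + 100 + 50 + 10 + 4 = 1864

1864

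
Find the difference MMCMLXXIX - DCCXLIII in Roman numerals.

MMCMLXXIX = 2979
DCCXLIII = 743
2979 - 743 = 2236

MMCCXXXVI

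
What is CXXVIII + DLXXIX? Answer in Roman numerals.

CXXVIII = 128
DLXXIX = 579
128 + 579 = 707

DCCVII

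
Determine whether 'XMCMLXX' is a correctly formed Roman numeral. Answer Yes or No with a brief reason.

'XMCMLXX': Invalid subtractive combination: XM

No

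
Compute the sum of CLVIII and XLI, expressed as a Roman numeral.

CLVIII = 158
XLI = 41
158 + 41 = 199

CXCIX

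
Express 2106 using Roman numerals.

Convert 2106 to Roman numerals:
  2106 contains 2×1000 (MM)
  106 contains 1×100 (C)
  6 contains 1×5 (V)
  1 contains 1×1 (I)

MMCVI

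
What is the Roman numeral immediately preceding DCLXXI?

DCLXXI = 671; previous is 670

DCLXX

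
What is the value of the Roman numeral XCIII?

XCIII: XC=90, I=1, I=1, I=1
90 + 1 + 1 + 1 = 93

93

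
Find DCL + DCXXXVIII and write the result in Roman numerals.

DCL = 650
DCXXXVIII = 638
650 + 638 = 1288

MCCLXXXVIII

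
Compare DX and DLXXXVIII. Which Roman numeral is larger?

DX = 510
DLXXXVIII = 588
588 is larger

DLXXXVIII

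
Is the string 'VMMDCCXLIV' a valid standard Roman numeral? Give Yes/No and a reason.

'VMMDCCXLIV': V should not appear more than once

No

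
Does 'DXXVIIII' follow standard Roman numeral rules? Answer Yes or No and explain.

'DXXVIIII': More than 3 consecutive I's

No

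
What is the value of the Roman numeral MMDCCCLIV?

MMDCCCLIV: M=1000, M=1000, D=500, C=100, C=100, C=100, L=50, IV=4
1000 + 1000 + 500 + 100 + 100 + 100 + 50 + 4 = 2854

2854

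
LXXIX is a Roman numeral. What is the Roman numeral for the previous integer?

LXXIX = 79; previous is 78

LXXVIII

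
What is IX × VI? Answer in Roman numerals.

IX = 9
VI = 6
9 × 6 = 54

LIV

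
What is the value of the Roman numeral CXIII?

CXIII: C=100, X=10, I=1, I=1, I=1
100 + 10 + 1 + 1 + 1 = 113

113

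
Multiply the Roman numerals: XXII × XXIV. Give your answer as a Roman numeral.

XXII = 22
XXIV = 24
22 × 24 = 528

DXXVIII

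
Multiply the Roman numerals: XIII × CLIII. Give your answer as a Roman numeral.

XIII = 13
CLIII = 153
13 × 153 = 1989

MCMLXXXIX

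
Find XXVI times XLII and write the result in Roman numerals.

XXVI = 26
XLII = 42
26 × 42 = 1092

MXCII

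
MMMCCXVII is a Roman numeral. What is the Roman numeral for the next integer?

MMMCCXVII = 3217, so the next integer is 3217 + 1 = 3218

MMMCCXVIII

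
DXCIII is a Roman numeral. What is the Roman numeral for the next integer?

DXCIII = 593, so the next integer is 593 + 1 = 594

DXCIV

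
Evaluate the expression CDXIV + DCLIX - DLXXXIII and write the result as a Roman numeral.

CDXIV = 414, DCLIX = 659, DLXXXIII = 583
414 + 659 = 1073
1073 - 583 = 490

CDXC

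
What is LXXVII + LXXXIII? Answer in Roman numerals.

LXXVII = 77
LXXXIII = 83
77 + 83 = 160

CLX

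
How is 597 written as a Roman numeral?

Convert 597 to Roman numerals:
  597 contains 1×500 (D)
  97 contains 1×90 (XC)
  7 contains 1×5 (V)
  2 contains 2×1 (II)

DXCVII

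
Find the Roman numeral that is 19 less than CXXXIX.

CXXXIX = 139
139 - 19 = 120

CXX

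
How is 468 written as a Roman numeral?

Convert 468 to Roman numerals:
  468 contains 1×400 (CD)
  68 contains 1×50 (L)
  18 contains 1×10 (X)
  8 contains 1×5 (V)
  3 contains 3×1 (III)

CDLXVIII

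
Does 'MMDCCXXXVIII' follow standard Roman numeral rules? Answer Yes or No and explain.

'MMDCCXXXVIII': Check the rules: uses only the symbols I, V, X, L, C, D, M; no symbol is repeated more than three times in a row; V, L and D each appear at most once; no smaller symbol precedes a larger one (values never increase from left to right). Value: M (1000) + M (1000) + D (500) + C (100) + C (100) + X (10) + X (10) + X (10) + V (5) + I (1) + I (1) + I (1) = 2738. So it is a valid standard Roman numeral.

Yes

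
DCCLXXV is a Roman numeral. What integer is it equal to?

DCCLXXV: D=500, C=100, C=100, L=50, X=10, X=10, V=5
500 + 100 + 100 + 50 + 10 + 10 + 5 = 775

775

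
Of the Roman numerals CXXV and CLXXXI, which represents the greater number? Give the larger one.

CXXV = 125
CLXXXI = 181
181 is larger

CLXXXI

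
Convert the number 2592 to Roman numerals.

Convert 2592 to Roman numerals:
  2592 contains 2×1000 (MM)
  592 contains 1×500 (D)
  92 contains 1×90 (XC)
  2 contains 2×1 (II)

MMDXCII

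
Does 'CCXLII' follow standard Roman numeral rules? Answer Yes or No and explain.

'CCXLII': Check the rules: uses only the symbols I, V, X, L, C, D, M; no symbol is repeated more than three times in a row; V, L and D each appear at most once; the only place a smaller symbol precedes a larger one is the allowed subtractive pair XL, the symbol right after such a pair (if any) is smaller than the pair's first symbol, and otherwise the values never increase from left to right. Value: C (100) + C (100) + XL (40) + I (1) + I (1) = 242. So it is a valid standard Roman numeral.

Yes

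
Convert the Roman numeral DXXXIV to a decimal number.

DXXXIV: D=500, X=10, X=10, X=10, IV=4
500 + 10 + 10 + 10 + 4 = 534

534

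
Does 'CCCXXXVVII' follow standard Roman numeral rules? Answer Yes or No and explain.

'CCCXXXVVII': V should not appear more than once

No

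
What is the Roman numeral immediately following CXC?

CXC = 190; next is 191

CXCI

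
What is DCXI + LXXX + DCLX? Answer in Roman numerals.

DCXI = 611, LXXX = 80, DCLX = 660
611 + 80 = 691
691 + 660 = 1351

MCCCLI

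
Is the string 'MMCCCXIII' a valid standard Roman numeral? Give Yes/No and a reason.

'MMCCCXIII': Check the rules: uses only the symbols I, V, X, L, C, D, M; no symbol is repeated more than three times in a row; V, L and D each appear at most once; no smaller symbol precedes a larger one (values never increase from left to right). Value: M (1000) + M (1000) + C (100) + C (100) + C (100) + X (10) + I (1) + I (1) + I (1) = 2313. So it is a valid standard Roman numeral.

Yes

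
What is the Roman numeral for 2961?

Convert 2961 to Roman numerals:
  2961 contains 2×1000 (MM)
  961 contains 1×900 (CM)
  61 contains 1×50 (L)
  11 contains 1×10 (X)
  1 contains 1×1 (I)

MMCMLXI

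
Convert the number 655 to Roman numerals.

Convert 655 to Roman numerals:
  655 contains 1×500 (D)
  155 contains 1×100 (C)
  55 contains 1×50 (L)
  5 contains 1×5 (V)

DCLV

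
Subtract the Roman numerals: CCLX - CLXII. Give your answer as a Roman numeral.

CCLX = 260
CLXII = 162
260 - 162 = 98

XCVIII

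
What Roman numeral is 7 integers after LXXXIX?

LXXXIX = 89
89 + 7 = 96

XCVI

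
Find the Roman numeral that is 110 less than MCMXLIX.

MCMXLIX = 1949
1949 - 110 = 1839

MDCCCXXXIX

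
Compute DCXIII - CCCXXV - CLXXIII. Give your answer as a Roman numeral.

DCXIII = 613, CCCXXV = 325, CLXXIII = 173
613 - 325 = 288
288 - 173 = 115

CXV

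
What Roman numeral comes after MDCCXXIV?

MDCCXXIV = 1724, so the next integer is 1724 + 1 = 1725

MDCCXXV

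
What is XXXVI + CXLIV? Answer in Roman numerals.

XXXVI = 36
CXLIV = 144
36 + 144 = 180

CLXXX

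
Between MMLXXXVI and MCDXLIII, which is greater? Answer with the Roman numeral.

MMLXXXVI = 2086
MCDXLIII = 1443
2086 is larger

MMLXXXVI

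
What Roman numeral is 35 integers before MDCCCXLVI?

MDCCCXLVI = 1846
1846 - 35 = 1811

MDCCCXI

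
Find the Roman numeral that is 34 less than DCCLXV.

DCCLXV = 765
765 - 34 = 731

DCCXXXI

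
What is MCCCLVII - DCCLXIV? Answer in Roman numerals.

MCCCLVII = 1357
DCCLXIV = 764
1357 - 764 = 593

DXCIII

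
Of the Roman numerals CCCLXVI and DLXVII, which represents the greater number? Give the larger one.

CCCLXVI = 366
DLXVII = 567
567 is larger

DLXVII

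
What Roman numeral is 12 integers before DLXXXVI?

DLXXXVI = 586
586 - 12 = 574

DLXXIV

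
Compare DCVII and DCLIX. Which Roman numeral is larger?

DCVII = 607
DCLIX = 659
659 is larger

DCLIX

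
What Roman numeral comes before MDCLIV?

MDCLIV = 1654; previous is 1653

MDCLIII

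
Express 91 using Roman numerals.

Convert 91 to Roman numerals:
  91 contains 1×90 (XC)
  1 contains 1×1 (I)

XCI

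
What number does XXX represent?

XXX: X=10, X=10, X=10
10 + 10 + 10 = 30

30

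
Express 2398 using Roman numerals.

Convert 2398 to Roman numerals:
  2398 contains 2×1000 (MM)
  398 contains 3×100 (CCC)
  98 contains 1×90 (XC)
  8 contains 1×5 (V)
  3 contains 3×1 (III)

MMCCCXCVIII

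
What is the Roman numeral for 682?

Convert 682 to Roman numerals:
  682 contains 1×500 (D)
  182 contains 1×100 (C)
  82 contains 1×50 (L)
  32 contains 3×10 (XXX)
  2 contains 2×1 (II)

DCLXXXII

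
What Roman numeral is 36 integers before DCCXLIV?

DCCXLIV = 744
744 - 36 = 708

DCCVIII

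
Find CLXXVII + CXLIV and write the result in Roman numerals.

CLXXVII = 177
CXLIV = 144
177 + 144 = 321

CCCXXI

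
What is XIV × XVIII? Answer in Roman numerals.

XIV = 14
XVIII = 18
14 × 18 = 252

CCLII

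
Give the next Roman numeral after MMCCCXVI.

MMCCCXVI = 2316; next is 2317

MMCCCXVII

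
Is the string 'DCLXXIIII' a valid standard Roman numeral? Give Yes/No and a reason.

'DCLXXIIII': More than 3 consecutive I's

No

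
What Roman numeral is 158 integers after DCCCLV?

DCCCLV = 855
855 + 158 = 1013

MXIII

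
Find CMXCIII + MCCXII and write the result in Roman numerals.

CMXCIII = 993
MCCXII = 1212
993 + 1212 = 2205

MMCCV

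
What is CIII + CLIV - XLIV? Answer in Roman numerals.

CIII = 103, CLIV = 154, XLIV = 44
103 + 154 = 257
257 - 44 = 213

CCXIII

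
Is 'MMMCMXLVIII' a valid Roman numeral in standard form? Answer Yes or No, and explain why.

'MMMCMXLVIII': Check the rules: uses only the symbols I, V, X, L, C, D, M; no symbol is repeated more than three times in a row; V, L and D each appear at most once; the only places a smaller symbol precedes a larger one are the allowed subtractive pairs CM, XL, the symbol right after such a pair (if any) is smaller than the pair's first symbol, and otherwise the values never increase from left to right. Value: M (1000) + M (1000) + M (1000) + CM (900) + XL (40) + V (5) + I (1) + I (1) + I (1) = 3948. So it is a valid standard Roman numeral.

Yes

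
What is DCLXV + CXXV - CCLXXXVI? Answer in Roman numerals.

DCLXV = 665, CXXV = 125, CCLXXXVI = 286
665 + 125 = 790
790 - 286 = 504

DIV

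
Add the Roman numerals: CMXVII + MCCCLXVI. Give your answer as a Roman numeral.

CMXVII = 917
MCCCLXVI = 1366
917 + 1366 = 2283

MMCCLXXXIII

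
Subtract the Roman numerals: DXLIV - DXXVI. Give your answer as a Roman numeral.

DXLIV = 544
DXXVI = 526
544 - 526 = 18

XVIII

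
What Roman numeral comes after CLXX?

CLXX = 170, so the next integer is 170 + 1 = 171

CLXXI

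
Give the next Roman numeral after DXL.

DXL = 540; next is 541

DXLI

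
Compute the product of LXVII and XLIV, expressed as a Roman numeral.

LXVII = 67
XLIV = 44
67 × 44 = 2948

MMCMXLVIII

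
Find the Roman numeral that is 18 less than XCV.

XCV = 95
95 - 18 = 77

LXXVII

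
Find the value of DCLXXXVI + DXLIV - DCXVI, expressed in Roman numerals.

DCLXXXVI = 686, DXLIV = 544, DCXVI = 616
686 + 544 = 1230
1230 - 616 = 614

DCXIV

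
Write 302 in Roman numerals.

Convert 302 to Roman numerals:
  302 contains 3×100 (CCC)
  2 contains 2×1 (II)

CCCII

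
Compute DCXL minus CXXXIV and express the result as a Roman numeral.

DCXL = 640
CXXXIV = 134
640 - 134 = 506

DVI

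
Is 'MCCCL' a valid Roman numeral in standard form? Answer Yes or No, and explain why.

'MCCCL': Check the rules: uses only the symbols I, V, X, L, C, D, M; no symbol is repeated more than three times in a row; V, L and D each appear at most once; no smaller symbol precedes a larger one (values never increase from left to right). Value: M (1000) + C (100) + C (100) + C (100) + L (50) = 1350. So it is a valid standard Roman numeral.

Yes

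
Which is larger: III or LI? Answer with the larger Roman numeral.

III = 3
LI = 51
51 is larger

LI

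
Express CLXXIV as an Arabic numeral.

CLXXIV: C=100, L=50, X=10, X=10, IV=4
100 + 50 + 10 + 10 + 4 = 174

174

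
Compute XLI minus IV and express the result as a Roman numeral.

XLI = 41
IV = 4
41 - 4 = 37

XXXVII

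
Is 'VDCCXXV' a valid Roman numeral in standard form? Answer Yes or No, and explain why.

'VDCCXXV': V should not appear more than once

No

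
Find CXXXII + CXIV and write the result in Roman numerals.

CXXXII = 132
CXIV = 114
132 + 114 = 246

CCXLVI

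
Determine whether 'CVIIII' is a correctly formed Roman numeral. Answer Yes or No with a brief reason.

'CVIIII': More than 3 consecutive I's

No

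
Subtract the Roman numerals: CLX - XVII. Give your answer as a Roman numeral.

CLX = 160
XVII = 17
160 - 17 = 143

CXLIII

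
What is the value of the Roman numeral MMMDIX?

MMMDIX: M=1000, M=1000, M=1000, D=500, IX=9
1000 + 1000 + 1000 + 500 + 9 = 3509

3509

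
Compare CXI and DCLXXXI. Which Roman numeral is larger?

CXI = 111
DCLXXXI = 681
681 is larger

DCLXXXI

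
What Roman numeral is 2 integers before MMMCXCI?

MMMCXCI = 3191
3191 - 2 = 3189

MMMCLXXXIX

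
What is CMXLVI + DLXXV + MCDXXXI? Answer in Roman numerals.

CMXLVI = 946, DLXXV = 575, MCDXXXI = 1431
946 + 575 = 1521
1521 + 1431 = 2952

MMCMLII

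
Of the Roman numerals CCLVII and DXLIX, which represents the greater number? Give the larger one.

CCLVII = 257
DXLIX = 549
549 is larger

DXLIX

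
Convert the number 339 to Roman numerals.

Convert 339 to Roman numerals:
  339 contains 3×100 (CCC)
  39 contains 3×10 (XXX)
  9 contains 1×9 (IX)

CCCXXXIX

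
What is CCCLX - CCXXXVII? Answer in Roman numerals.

CCCLX = 360
CCXXXVII = 237
360 - 237 = 123

CXXIII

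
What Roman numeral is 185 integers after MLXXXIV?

MLXXXIV = 1084
1084 + 185 = 1269

MCCLXIX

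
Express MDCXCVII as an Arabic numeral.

MDCXCVII: M=1000, D=500, C=100, XC=90, V=5, I=1, I=1
1000 + 500 + 100 + 90 + 5 + 1 + 1 = 1697

1697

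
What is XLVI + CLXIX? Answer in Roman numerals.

XLVI = 46
CLXIX = 169
46 + 169 = 215

CCXV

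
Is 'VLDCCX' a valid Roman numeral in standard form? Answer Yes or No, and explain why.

'VLDCCX': Invalid subtractive combination: VL

No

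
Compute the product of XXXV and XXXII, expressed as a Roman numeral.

XXXV = 35
XXXII = 32
35 × 32 = 1120

MCXX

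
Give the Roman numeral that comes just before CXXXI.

CXXXI = 131, so the previous integer is 131 - 1 = 130

CXXX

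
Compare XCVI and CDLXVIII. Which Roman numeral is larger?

XCVI = 96
CDLXVIII = 468
468 is larger

CDLXVIII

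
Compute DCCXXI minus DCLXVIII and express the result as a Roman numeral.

DCCXXI = 721
DCLXVIII = 668
721 - 668 = 53

LIII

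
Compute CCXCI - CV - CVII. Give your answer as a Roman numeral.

CCXCI = 291, CV = 105, CVII = 107
291 - 105 = 186
186 - 107 = 79

LXXIX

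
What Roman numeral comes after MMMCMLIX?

MMMCMLIX = 3959; next is 3960

MMMCMLX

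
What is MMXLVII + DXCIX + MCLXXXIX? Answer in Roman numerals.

MMXLVII = 2047, DXCIX = 599, MCLXXXIX = 1189
2047 + 599 = 2646
2646 + 1189 = 3835

MMMDCCCXXXV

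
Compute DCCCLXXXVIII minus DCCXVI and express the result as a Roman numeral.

DCCCLXXXVIII = 888
DCCXVI = 716
888 - 716 = 172

CLXXII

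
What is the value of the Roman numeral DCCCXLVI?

DCCCXLVI: D=500, C=100, C=100, C=100, XL=40, V=5, I=1
500 + 100 + 100 + 100 + 40 + 5 + 1 = 846

846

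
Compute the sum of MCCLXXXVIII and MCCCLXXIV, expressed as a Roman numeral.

MCCLXXXVIII = 1288
MCCCLXXIV = 1374
1288 + 1374 = 2662

MMDCLXII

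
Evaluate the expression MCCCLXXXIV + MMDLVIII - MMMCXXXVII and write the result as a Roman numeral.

MCCCLXXXIV = 1384, MMDLVIII = 2558, MMMCXXXVII = 3137
1384 + 2558 = 3942
3942 - 3137 = 805

DCCCV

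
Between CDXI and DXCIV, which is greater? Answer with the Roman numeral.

CDXI = 411
DXCIV = 594
594 is larger

DXCIV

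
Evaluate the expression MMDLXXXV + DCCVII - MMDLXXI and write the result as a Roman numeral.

MMDLXXXV = 2585, DCCVII = 707, MMDLXXI = 2571
2585 + 707 = 3292
3292 - 2571 = 721

DCCXXI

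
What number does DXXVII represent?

DXXVII: D=500, X=10, X=10, V=5, I=1, I=1
500 + 10 + 10 + 5 + 1 + 1 = 527

527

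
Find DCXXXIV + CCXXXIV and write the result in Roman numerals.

DCXXXIV = 634
CCXXXIV = 234
634 + 234 = 868

DCCCLXVIII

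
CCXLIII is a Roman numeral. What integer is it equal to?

CCXLIII: C=100, C=100, XL=40, I=1, I=1, I=1
100 + 100 + 40 + 1 + 1 + 1 = 243

243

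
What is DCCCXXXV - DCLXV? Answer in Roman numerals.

DCCCXXXV = 835
DCLXV = 665
835 - 665 = 170

CLXX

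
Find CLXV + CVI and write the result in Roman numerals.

CLXV = 165
CVI = 106
165 + 106 = 271

CCLXXI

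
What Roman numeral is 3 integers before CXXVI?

CXXVI = 126
126 - 3 = 123

CXXIII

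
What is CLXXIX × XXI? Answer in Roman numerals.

CLXXIX = 179
XXI = 21
179 × 21 = 3759

MMMDCCLIX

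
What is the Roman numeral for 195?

Convert 195 to Roman numerals:
  195 contains 1×100 (C)
  95 contains 1×90 (XC)
  5 contains 1×5 (V)

CXCV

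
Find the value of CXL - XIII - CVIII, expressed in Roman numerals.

CXL = 140, XIII = 13, CVIII = 108
140 - 13 = 127
127 - 108 = 19

XIX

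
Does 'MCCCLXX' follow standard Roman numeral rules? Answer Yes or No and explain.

'MCCCLXX': Check the rules: uses only the symbols I, V, X, L, C, D, M; no symbol is repeated more than three times in a row; V, L and D each appear at most once; no smaller symbol precedes a larger one (values never increase from left to right). Value: M (1000) + C (100) + C (100) + C (100) + L (50) + X (10) + X (10) = 1370. So it is a valid standard Roman numeral.

Yes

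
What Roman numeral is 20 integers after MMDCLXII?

MMDCLXII = 2662
2662 + 20 = 2682

MMDCLXXXII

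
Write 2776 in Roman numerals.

Convert 2776 to Roman numerals:
  2776 contains 2×1000 (MM)
  776 contains 1×500 (D)
  276 contains 2×100 (CC)
  76 contains 1×50 (L)
  26 contains 2×10 (XX)
  6 contains 1×5 (V)
  1 contains 1×1 (I)

MMDCCLXXVI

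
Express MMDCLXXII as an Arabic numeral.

MMDCLXXII: M=1000, M=1000, D=500, C=100, L=50, X=10, X=10, I=1, I=1
1000 + 1000 + 500 + 100 + 50 + 10 + 10 + 1 + 1 = 2672

2672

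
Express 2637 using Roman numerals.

Convert 2637 to Roman numerals:
  2637 contains 2×1000 (MM)
  637 contains 1×500 (D)
  137 contains 1×100 (C)
  37 contains 3×10 (XXX)
  7 contains 1×5 (V)
  2 contains 2×1 (II)

MMDCXXXVII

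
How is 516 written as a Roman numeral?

Convert 516 to Roman numerals:
  516 contains 1×500 (D)
  16 contains 1×10 (X)
  6 contains 1×5 (V)
  1 contains 1×1 (I)

DXVI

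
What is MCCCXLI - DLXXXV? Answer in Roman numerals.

MCCCXLI = 1341
DLXXXV = 585
1341 - 585 = 756

DCCLVI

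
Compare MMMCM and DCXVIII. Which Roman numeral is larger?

MMMCM = 3900
DCXVIII = 618
3900 is larger

MMMCM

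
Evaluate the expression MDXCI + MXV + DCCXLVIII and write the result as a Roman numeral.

MDXCI = 1591, MXV = 1015, DCCXLVIII = 748
1591 + 1015 = 2606
2606 + 748 = 3354

MMMCCCLIV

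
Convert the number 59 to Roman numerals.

Convert 59 to Roman numerals:
  59 contains 1×50 (L)
  9 contains 1×9 (IX)

LIX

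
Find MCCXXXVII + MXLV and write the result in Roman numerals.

MCCXXXVII = 1237
MXLV = 1045
1237 + 1045 = 2282

MMCCLXXXII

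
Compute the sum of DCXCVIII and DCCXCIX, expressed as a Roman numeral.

DCXCVIII = 698
DCCXCIX = 799
698 + 799 = 1497

MCDXCVII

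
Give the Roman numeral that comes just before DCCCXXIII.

DCCCXXIII = 823, so the previous integer is 823 - 1 = 822

DCCCXXII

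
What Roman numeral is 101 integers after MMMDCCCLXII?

MMMDCCCLXII = 3862
3862 + 101 = 3963

MMMCMLXIII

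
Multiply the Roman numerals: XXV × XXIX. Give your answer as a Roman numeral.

XXV = 25
XXIX = 29
25 × 29 = 725

DCCXXV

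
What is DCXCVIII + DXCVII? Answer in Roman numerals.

DCXCVIII = 698
DXCVII = 597
698 + 597 = 1295

MCCXCV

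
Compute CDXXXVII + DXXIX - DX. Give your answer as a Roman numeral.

CDXXXVII = 437, DXXIX = 529, DX = 510
437 + 529 = 966
966 - 510 = 456

CDLVI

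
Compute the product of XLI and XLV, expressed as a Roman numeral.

XLI = 41
XLV = 45
41 × 45 = 1845

MDCCCXLV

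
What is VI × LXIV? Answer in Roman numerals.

VI = 6
LXIV = 64
6 × 64 = 384

CCCLXXXIV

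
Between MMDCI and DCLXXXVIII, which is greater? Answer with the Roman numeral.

MMDCI = 2601
DCLXXXVIII = 688
2601 is larger

MMDCI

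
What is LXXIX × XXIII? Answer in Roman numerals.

LXXIX = 79
XXIII = 23
79 × 23 = 1817

MDCCCXVII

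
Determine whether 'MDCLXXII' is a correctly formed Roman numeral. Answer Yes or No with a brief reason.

'MDCLXXII': Check the rules: uses only the symbols I, V, X, L, C, D, M; no symbol is repeated more than three times in a row; V, L and D each appear at most once; no smaller symbol precedes a larger one (values never increase from left to right). Value: M (1000) + D (500) + C (100) + L (50) + X (10) + X (10) + I (1) + I (1) = 1672. So it is a valid standard Roman numeral.

Yes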